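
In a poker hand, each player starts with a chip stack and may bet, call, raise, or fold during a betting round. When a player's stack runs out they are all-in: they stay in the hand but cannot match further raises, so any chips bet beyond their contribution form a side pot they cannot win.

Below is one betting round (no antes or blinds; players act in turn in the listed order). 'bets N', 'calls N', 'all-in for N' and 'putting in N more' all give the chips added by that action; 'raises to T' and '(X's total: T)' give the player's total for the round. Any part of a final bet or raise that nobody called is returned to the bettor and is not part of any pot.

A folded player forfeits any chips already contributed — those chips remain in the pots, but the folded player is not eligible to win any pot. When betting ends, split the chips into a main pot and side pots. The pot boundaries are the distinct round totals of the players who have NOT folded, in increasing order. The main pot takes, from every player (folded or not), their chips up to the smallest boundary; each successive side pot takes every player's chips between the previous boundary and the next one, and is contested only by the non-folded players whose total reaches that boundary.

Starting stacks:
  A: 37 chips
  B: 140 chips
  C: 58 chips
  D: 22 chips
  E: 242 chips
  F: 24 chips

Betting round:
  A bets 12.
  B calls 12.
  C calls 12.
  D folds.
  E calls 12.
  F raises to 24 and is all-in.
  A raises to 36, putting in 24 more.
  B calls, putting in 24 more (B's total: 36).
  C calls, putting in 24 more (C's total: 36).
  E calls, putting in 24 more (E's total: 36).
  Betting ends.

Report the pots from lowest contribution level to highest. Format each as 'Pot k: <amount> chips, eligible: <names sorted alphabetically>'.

Pot 1: 120 chips, eligible: A, B, C, E, F
Pot 2: 48 chips, eligible: A, B, C, E

Derivation:
Contributions: A=36, B=36, C=36, E=36, F=24
Folded: D
Pot levels (distinct totals of non-folded players): 24, 36
Layer 1-24: 24 each from A, B, C, E, F = 24*5 = 120 chips; eligible A, B, C, E, F
Layer 25-36: 12 each from A, B, C, E = 12*4 = 48 chips; eligible A, B, C, E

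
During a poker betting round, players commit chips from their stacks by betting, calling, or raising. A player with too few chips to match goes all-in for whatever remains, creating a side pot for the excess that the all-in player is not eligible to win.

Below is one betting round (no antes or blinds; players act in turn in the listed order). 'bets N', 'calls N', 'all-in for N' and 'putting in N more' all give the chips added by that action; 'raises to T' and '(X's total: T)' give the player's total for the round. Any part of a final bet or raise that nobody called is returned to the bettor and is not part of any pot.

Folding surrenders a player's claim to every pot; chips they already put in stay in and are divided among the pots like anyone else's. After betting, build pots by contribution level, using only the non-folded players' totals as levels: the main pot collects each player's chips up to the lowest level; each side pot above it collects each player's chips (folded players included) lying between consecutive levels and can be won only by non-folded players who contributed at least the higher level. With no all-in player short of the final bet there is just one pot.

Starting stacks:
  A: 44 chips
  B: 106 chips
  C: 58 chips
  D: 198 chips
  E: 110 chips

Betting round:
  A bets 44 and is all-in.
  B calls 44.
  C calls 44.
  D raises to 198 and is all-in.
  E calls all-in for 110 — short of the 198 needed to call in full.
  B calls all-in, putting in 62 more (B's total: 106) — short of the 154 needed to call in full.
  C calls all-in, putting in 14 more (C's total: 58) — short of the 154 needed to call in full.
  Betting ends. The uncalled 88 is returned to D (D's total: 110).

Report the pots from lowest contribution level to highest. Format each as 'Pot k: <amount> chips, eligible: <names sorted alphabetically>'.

Contributions (after 88 returned to D): A=44, B=106, C=58, D=110, E=110
Pot levels (distinct totals of non-folded players): 44, 58, 106, 110
Layer 1-44: 44 each from A, B, C, D, E = 44*5 = 220 chips; eligible A, B, C, D, E
Layer 45-58: 14 each from B, C, D, E = 14*4 = 56 chips; eligible B, C, D, E
Layer 59-106: 48 each from B, D, E = 48*3 = 144 chips; eligible B, D, E
Layer 107-110: 4 each from D, E = 4*2 = 8 chips; eligible D, E

Pot 1: 220 chips, eligible: A, B, C, D, E
Pot 2: 56 chips, eligible: B, C, D, E
Pot 3: 144 chips, eligible: B, D, E
Pot 4: 8 chips, eligible: D, E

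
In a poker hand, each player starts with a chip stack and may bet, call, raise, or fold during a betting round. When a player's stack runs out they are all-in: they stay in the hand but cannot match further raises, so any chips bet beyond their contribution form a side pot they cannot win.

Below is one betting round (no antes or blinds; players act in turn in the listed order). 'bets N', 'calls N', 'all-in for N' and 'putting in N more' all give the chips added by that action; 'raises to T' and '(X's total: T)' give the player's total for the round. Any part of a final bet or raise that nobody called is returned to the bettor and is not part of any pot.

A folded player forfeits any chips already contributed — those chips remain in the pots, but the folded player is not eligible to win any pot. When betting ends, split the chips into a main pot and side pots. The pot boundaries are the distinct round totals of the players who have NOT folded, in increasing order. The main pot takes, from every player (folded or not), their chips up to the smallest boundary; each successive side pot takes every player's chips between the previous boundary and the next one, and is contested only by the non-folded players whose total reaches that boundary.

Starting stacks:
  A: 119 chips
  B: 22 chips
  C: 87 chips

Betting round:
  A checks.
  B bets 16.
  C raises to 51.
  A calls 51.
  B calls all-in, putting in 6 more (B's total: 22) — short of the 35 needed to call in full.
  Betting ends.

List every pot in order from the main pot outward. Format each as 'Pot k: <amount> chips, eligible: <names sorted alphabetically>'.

Contributions: A=51, B=22, C=51
Pot levels (distinct totals of non-folded players): 22, 51
Layer 1-22: 22 each from A, B, C = 22*3 = 66 chips; eligible A, B, C
Layer 23-51: 29 each from A, C = 29*2 = 58 chips; eligible A, C

Pot 1: 66 chips, eligible: A, B, C
Pot 2: 58 chips, eligible: A, C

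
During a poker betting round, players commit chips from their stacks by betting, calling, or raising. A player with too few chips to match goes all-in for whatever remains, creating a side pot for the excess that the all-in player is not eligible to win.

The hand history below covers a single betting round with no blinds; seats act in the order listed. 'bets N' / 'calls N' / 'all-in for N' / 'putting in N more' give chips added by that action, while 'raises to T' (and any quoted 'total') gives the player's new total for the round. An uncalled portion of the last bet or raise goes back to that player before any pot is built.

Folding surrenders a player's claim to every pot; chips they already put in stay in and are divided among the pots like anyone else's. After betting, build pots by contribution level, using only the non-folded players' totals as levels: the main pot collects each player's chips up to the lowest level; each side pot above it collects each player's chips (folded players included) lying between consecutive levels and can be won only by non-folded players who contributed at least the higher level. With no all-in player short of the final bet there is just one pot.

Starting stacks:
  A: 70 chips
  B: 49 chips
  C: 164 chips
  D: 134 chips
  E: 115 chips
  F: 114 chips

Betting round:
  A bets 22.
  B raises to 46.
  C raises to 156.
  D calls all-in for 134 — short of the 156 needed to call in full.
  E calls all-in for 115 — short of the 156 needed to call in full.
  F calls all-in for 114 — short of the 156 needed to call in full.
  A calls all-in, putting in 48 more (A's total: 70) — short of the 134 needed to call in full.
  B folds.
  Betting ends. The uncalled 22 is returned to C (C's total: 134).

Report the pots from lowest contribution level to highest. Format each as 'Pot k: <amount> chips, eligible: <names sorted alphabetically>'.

Pot 1: 396 chips, eligible: A, C, D, E, F
Pot 2: 176 chips, eligible: C, D, E, F
Pot 3: 3 chips, eligible: C, D, E
Pot 4: 38 chips, eligible: C, D

Derivation:
Contributions (after 22 returned to C): A=70, B=46, C=134, D=134, E=115, F=114
Folded: B
Pot levels (distinct totals of non-folded players): 70, 114, 115, 134
Layer 1-70: A 70 + B 46 + C 70 + D 70 + E 70 + F 70 = 396 chips; eligible A, C, D, E, F
Layer 71-114: 44 each from C, D, E, F = 44*4 = 176 chips; eligible C, D, E, F
Layer 115-115: 1 each from C, D, E = 1*3 = 3 chips; eligible C, D, E
Layer 116-134: 19 each from C, D = 19*2 = 38 chips; eligible C, D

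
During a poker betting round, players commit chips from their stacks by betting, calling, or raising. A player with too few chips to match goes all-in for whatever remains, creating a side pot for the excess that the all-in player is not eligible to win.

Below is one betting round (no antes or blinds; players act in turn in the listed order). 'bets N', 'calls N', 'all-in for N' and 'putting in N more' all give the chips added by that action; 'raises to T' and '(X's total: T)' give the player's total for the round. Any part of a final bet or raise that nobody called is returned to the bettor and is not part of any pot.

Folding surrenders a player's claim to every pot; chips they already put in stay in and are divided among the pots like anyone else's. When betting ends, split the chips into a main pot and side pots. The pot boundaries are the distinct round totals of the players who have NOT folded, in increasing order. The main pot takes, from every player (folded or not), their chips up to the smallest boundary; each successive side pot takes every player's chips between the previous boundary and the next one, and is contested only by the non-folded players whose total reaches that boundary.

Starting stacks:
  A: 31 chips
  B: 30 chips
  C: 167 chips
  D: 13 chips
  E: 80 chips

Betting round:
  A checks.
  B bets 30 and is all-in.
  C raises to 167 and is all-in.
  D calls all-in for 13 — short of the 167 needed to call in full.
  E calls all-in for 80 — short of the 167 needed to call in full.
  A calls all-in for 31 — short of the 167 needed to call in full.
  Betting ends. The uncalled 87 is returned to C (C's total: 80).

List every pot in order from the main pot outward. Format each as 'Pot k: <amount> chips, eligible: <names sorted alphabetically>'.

Contributions (after 87 returned to C): A=31, B=30, C=80, D=13, E=80
Pot levels (distinct totals of non-folded players): 13, 30, 31, 80
Layer 1-13: 13 each from A, B, C, D, E = 13*5 = 65 chips; eligible A, B, C, D, E
Layer 14-30: 17 each from A, B, C, E = 17*4 = 68 chips; eligible A, B, C, E
Layer 31-31: 1 each from A, C, E = 1*3 = 3 chips; eligible A, C, E
Layer 32-80: 49 each from C, E = 49*2 = 98 chips; eligible C, E

Pot 1: 65 chips, eligible: A, B, C, D, E
Pot 2: 68 chips, eligible: A, B, C, E
Pot 3: 3 chips, eligible: A, C, E
Pot 4: 98 chips, eligible: C, E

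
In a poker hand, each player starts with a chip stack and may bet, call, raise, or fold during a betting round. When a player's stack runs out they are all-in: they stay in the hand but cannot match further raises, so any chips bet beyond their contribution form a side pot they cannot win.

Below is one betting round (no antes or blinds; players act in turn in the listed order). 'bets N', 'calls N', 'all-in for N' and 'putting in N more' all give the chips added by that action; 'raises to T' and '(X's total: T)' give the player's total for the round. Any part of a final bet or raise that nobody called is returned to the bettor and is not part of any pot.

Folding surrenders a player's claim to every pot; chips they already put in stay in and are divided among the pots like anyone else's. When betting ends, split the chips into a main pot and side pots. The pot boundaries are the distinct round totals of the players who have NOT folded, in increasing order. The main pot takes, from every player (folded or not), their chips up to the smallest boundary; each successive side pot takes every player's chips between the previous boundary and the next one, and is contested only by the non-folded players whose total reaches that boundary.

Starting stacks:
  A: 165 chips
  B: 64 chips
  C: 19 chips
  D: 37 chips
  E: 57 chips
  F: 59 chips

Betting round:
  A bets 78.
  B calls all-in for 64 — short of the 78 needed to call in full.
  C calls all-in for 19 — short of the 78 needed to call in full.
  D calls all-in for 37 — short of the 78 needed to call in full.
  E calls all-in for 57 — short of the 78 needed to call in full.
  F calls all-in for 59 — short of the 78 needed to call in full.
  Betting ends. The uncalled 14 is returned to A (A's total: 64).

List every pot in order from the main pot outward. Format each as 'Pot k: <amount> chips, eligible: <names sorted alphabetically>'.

Pot 1: 114 chips, eligible: A, B, C, D, E, F
Pot 2: 90 chips, eligible: A, B, D, E, F
Pot 3: 80 chips, eligible: A, B, E, F
Pot 4: 6 chips, eligible: A, B, F
Pot 5: 10 chips, eligible: A, B

Derivation:
Contributions (after 14 returned to A): A=64, B=64, C=19, D=37, E=57, F=59
Pot levels (distinct totals of non-folded players): 19, 37, 57, 59, 64
Layer 1-19: 19 each from A, B, C, D, E, F = 19*6 = 114 chips; eligible A, B, C, D, E, F
Layer 20-37: 18 each from A, B, D, E, F = 18*5 = 90 chips; eligible A, B, D, E, F
Layer 38-57: 20 each from A, B, E, F = 20*4 = 80 chips; eligible A, B, E, F
Layer 58-59: 2 each from A, B, F = 2*3 = 6 chips; eligible A, B, F
Layer 60-64: 5 each from A, B = 5*2 = 10 chips; eligible A, B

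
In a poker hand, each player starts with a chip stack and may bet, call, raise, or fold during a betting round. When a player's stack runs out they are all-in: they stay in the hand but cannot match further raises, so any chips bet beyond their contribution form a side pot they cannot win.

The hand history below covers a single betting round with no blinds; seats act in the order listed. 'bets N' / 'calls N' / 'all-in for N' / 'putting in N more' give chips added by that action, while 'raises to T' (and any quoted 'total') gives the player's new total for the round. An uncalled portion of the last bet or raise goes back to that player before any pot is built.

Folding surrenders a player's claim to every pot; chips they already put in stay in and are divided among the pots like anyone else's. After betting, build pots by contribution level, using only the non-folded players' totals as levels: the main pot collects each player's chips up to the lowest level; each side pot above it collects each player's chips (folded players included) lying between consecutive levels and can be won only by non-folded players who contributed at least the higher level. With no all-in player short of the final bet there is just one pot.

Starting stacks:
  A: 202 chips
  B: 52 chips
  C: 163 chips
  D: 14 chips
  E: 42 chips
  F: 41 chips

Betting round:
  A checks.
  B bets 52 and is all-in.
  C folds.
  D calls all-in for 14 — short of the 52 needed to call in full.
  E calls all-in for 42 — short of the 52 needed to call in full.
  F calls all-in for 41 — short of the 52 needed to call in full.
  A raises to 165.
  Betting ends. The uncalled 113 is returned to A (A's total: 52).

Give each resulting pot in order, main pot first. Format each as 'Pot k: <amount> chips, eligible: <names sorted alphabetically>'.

Contributions (after 113 returned to A): A=52, B=52, D=14, E=42, F=41
Folded: C
Pot levels (distinct totals of non-folded players): 14, 41, 42, 52
Layer 1-14: 14 each from A, B, D, E, F = 14*5 = 70 chips; eligible A, B, D, E, F
Layer 15-41: 27 each from A, B, E, F = 27*4 = 108 chips; eligible A, B, E, F
Layer 42-42: 1 each from A, B, E = 1*3 = 3 chips; eligible A, B, E
Layer 43-52: 10 each from A, B = 10*2 = 20 chips; eligible A, B

Pot 1: 70 chips, eligible: A, B, D, E, F
Pot 2: 108 chips, eligible: A, B, E, F
Pot 3: 3 chips, eligible: A, B, E
Pot 4: 20 chips, eligible: A, B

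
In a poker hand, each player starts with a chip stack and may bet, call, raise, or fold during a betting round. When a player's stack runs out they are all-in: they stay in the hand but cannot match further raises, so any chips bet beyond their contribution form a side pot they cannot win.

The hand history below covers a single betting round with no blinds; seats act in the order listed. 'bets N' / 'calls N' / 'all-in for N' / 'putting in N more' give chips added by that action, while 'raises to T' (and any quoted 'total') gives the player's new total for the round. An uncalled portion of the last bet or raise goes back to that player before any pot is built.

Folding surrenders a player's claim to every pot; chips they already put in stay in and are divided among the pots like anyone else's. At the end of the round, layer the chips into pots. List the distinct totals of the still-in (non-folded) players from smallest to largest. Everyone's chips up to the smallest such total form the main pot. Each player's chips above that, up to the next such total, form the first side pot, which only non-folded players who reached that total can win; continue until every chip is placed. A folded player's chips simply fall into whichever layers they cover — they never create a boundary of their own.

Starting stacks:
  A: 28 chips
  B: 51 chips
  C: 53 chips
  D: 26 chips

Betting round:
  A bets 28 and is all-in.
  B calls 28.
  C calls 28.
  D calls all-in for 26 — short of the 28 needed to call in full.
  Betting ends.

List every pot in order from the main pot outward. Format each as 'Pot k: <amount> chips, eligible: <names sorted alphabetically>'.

Pot 1: 104 chips, eligible: A, B, C, D
Pot 2: 6 chips, eligible: A, B, C

Derivation:
Contributions: A=28, B=28, C=28, D=26
Pot levels (distinct totals of non-folded players): 26, 28
Layer 1-26: 26 each from A, B, C, D = 26*4 = 104 chips; eligible A, B, C, D
Layer 27-28: 2 each from A, B, C = 2*3 = 6 chips; eligible A, B, C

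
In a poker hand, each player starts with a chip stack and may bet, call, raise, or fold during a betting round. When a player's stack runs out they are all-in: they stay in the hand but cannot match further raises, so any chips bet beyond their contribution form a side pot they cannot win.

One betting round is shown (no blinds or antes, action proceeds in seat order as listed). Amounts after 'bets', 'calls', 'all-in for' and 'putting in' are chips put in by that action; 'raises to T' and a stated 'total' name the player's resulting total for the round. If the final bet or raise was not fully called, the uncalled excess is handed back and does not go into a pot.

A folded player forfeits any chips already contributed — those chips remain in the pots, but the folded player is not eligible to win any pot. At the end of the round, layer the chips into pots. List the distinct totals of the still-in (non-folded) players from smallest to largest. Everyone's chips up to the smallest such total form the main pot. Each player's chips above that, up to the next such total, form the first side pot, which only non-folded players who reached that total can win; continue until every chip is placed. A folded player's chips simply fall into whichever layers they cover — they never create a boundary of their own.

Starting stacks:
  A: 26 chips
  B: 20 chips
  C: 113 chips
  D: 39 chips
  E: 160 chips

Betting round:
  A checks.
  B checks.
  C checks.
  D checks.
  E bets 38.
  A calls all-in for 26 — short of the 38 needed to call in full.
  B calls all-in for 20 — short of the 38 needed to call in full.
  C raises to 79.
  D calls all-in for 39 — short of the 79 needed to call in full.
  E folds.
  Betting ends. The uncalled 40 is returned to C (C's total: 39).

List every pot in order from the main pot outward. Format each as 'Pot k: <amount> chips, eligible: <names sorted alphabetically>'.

Contributions (after 40 returned to C): A=26, B=20, C=39, D=39, E=38
Folded: E
Pot levels (distinct totals of non-folded players): 20, 26, 39
Layer 1-20: 20 each from A, B, C, D, E = 20*5 = 100 chips; eligible A, B, C, D
Layer 21-26: 6 each from A, C, D, E = 6*4 = 24 chips; eligible A, C, D
Layer 27-39: C 13 + D 13 + E 12 = 38 chips; eligible C, D

Pot 1: 100 chips, eligible: A, B, C, D
Pot 2: 24 chips, eligible: A, C, D
Pot 3: 38 chips, eligible: C, D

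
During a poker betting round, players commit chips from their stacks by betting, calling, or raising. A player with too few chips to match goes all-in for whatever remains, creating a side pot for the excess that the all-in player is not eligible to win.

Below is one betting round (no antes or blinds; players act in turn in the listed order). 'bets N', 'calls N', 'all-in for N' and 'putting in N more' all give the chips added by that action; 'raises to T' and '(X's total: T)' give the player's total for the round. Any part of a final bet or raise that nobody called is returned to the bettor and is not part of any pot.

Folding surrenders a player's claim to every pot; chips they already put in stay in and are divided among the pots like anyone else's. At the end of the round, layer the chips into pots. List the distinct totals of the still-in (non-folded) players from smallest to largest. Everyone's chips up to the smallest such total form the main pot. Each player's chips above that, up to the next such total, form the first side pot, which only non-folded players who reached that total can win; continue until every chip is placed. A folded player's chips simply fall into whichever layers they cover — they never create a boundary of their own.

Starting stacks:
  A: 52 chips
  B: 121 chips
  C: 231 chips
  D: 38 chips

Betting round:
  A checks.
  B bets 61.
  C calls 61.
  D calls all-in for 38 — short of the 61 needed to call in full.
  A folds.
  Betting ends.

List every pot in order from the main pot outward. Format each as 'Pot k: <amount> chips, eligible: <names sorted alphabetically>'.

Pot 1: 114 chips, eligible: B, C, D
Pot 2: 46 chips, eligible: B, C

Derivation:
Contributions: B=61, C=61, D=38
Folded: A
Pot levels (distinct totals of non-folded players): 38, 61
Layer 1-38: 38 each from B, C, D = 38*3 = 114 chips; eligible B, C, D
Layer 39-61: 23 each from B, C = 23*2 = 46 chips; eligible B, C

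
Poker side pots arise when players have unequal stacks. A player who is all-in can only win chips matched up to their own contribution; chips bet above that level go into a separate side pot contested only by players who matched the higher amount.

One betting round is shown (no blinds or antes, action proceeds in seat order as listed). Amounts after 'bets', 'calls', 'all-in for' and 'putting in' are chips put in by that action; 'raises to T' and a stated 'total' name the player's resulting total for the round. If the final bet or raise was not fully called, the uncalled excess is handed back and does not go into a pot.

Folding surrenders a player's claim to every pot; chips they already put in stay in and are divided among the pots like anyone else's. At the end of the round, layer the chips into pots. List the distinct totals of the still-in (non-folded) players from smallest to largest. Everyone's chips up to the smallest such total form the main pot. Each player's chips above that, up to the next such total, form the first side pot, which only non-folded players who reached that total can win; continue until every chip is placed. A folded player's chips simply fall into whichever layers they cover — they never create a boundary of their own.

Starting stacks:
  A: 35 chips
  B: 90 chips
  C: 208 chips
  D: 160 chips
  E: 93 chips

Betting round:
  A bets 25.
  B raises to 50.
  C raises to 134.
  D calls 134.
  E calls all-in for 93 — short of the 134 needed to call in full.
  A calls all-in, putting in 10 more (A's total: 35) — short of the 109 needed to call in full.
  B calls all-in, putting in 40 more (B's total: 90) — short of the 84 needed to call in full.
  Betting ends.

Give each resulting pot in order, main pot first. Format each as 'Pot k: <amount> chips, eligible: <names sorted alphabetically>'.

Contributions: A=35, B=90, C=134, D=134, E=93
Pot levels (distinct totals of non-folded players): 35, 90, 93, 134
Layer 1-35: 35 each from A, B, C, D, E = 35*5 = 175 chips; eligible A, B, C, D, E
Layer 36-90: 55 each from B, C, D, E = 55*4 = 220 chips; eligible B, C, D, E
Layer 91-93: 3 each from C, D, E = 3*3 = 9 chips; eligible C, D, E
Layer 94-134: 41 each from C, D = 41*2 = 82 chips; eligible C, D

Pot 1: 175 chips, eligible: A, B, C, D, E
Pot 2: 220 chips, eligible: B, C, D, E
Pot 3: 9 chips, eligible: C, D, E
Pot 4: 82 chips, eligible: C, D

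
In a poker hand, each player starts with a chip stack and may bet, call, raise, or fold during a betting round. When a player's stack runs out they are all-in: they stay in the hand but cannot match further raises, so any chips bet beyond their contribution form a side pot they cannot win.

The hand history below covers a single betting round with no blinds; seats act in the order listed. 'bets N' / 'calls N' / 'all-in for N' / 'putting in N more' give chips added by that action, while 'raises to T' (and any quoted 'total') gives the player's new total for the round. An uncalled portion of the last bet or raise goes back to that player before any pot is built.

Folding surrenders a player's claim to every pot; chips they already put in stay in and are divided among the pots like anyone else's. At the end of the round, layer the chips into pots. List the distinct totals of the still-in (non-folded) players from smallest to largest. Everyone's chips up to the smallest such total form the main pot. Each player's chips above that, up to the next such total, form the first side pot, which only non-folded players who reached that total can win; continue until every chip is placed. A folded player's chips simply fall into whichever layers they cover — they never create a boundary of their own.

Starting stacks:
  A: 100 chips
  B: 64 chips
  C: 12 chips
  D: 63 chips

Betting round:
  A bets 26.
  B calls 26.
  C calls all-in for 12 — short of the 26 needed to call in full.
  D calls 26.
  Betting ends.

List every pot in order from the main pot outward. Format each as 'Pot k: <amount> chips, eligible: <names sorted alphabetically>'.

Contributions: A=26, B=26, C=12, D=26
Pot levels (distinct totals of non-folded players): 12, 26
Layer 1-12: 12 each from A, B, C, D = 12*4 = 48 chips; eligible A, B, C, D
Layer 13-26: 14 each from A, B, D = 14*3 = 42 chips; eligible A, B, D

Pot 1: 48 chips, eligible: A, B, C, D
Pot 2: 42 chips, eligible: A, B, D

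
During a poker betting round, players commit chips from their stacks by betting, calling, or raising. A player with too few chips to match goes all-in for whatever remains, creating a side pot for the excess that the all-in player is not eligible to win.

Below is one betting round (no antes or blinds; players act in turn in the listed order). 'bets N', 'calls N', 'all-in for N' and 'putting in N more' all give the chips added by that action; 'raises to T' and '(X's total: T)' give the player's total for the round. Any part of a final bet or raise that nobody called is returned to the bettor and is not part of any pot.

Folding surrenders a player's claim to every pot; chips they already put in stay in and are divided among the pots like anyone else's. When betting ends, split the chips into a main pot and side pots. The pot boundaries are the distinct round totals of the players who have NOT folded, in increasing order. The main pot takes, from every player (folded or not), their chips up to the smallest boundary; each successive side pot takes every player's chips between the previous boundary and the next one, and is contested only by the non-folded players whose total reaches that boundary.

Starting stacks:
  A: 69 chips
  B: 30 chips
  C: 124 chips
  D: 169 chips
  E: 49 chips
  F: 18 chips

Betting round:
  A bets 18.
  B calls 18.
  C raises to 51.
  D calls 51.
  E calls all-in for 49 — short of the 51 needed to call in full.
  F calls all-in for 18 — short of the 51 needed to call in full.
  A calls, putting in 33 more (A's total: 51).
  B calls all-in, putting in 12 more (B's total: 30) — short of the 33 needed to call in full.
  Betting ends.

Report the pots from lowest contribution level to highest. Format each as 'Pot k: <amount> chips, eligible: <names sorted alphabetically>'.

Contributions: A=51, B=30, C=51, D=51, E=49, F=18
Pot levels (distinct totals of non-folded players): 18, 30, 49, 51
Layer 1-18: 18 each from A, B, C, D, E, F = 18*6 = 108 chips; eligible A, B, C, D, E, F
Layer 19-30: 12 each from A, B, C, D, E = 12*5 = 60 chips; eligible A, B, C, D, E
Layer 31-49: 19 each from A, C, D, E = 19*4 = 76 chips; eligible A, C, D, E
Layer 50-51: 2 each from A, C, D = 2*3 = 6 chips; eligible A, C, D

Pot 1: 108 chips, eligible: A, B, C, D, E, F
Pot 2: 60 chips, eligible: A, B, C, D, E
Pot 3: 76 chips, eligible: A, C, D, E
Pot 4: 6 chips, eligible: A, C, D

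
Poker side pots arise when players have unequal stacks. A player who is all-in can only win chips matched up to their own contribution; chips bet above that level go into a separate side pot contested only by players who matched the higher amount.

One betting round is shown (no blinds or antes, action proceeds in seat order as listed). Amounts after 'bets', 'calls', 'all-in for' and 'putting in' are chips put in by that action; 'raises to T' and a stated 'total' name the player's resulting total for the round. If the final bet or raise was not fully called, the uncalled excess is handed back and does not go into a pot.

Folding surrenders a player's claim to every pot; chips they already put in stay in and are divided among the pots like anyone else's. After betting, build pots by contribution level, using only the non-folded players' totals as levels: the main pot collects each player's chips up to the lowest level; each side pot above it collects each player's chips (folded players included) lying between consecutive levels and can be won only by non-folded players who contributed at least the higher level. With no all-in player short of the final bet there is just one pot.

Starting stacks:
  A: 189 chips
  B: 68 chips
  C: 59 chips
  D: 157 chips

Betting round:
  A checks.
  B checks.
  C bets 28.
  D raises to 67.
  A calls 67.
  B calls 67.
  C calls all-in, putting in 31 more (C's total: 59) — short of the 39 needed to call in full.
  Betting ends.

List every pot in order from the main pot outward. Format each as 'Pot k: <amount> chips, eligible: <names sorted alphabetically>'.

Contributions: A=67, B=67, C=59, D=67
Pot levels (distinct totals of non-folded players): 59, 67
Layer 1-59: 59 each from A, B, C, D = 59*4 = 236 chips; eligible A, B, C, D
Layer 60-67: 8 each from A, B, D = 8*3 = 24 chips; eligible A, B, D

Pot 1: 236 chips, eligible: A, B, C, D
Pot 2: 24 chips, eligible: A, B, D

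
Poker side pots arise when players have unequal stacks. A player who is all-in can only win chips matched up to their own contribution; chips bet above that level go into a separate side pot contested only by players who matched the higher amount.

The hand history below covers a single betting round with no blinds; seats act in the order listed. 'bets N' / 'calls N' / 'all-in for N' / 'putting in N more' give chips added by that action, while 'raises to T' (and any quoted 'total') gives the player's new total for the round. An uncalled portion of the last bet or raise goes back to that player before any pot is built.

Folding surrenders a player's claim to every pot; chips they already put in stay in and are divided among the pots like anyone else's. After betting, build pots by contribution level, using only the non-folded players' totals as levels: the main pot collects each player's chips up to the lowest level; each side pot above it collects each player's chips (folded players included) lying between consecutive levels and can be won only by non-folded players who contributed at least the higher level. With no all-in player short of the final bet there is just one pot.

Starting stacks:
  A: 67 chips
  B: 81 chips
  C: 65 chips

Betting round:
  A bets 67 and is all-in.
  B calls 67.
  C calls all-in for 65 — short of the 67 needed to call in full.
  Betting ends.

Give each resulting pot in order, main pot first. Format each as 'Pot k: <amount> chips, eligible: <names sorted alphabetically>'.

Pot 1: 195 chips, eligible: A, B, C
Pot 2: 4 chips, eligible: A, B

Derivation:
Contributions: A=67, B=67, C=65
Pot levels (distinct totals of non-folded players): 65, 67
Layer 1-65: 65 each from A, B, C = 65*3 = 195 chips; eligible A, B, C
Layer 66-67: 2 each from A, B = 2*2 = 4 chips; eligible A, B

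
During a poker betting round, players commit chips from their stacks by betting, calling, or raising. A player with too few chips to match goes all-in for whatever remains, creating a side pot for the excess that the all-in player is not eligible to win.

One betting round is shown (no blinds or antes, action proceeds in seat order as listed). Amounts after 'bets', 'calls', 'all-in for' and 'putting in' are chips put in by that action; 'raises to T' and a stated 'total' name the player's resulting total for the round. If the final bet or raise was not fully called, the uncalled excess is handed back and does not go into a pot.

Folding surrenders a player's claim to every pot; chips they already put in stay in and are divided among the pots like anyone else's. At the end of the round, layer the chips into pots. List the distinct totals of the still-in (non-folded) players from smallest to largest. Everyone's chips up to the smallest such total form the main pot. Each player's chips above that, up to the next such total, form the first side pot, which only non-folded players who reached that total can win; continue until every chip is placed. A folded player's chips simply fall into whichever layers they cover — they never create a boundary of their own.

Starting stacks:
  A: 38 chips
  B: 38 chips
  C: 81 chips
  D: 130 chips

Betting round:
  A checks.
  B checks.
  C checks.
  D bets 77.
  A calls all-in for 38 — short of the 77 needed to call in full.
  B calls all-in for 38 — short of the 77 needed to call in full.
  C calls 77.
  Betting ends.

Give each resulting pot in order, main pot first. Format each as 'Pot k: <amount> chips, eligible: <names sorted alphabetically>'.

Contributions: A=38, B=38, C=77, D=77
Pot levels (distinct totals of non-folded players): 38, 77
Layer 1-38: 38 each from A, B, C, D = 38*4 = 152 chips; eligible A, B, C, D
Layer 39-77: 39 each from C, D = 39*2 = 78 chips; eligible C, D

Pot 1: 152 chips, eligible: A, B, C, D
Pot 2: 78 chips, eligible: C, D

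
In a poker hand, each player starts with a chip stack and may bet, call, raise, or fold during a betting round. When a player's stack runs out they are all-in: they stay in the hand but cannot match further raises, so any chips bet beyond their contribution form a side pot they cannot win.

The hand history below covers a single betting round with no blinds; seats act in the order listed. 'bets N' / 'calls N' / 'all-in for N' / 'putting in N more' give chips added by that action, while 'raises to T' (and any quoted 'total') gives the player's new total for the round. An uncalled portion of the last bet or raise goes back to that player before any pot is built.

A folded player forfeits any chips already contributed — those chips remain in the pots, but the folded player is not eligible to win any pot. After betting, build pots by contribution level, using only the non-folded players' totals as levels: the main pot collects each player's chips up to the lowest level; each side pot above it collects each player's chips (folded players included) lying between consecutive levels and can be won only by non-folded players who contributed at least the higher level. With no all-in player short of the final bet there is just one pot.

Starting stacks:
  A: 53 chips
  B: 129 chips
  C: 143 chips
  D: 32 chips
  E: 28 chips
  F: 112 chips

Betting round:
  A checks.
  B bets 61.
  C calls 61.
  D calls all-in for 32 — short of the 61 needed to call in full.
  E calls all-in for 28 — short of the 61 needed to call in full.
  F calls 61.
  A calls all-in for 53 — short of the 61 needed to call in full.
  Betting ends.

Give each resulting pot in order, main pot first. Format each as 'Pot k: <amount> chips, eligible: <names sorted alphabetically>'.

Contributions: A=53, B=61, C=61, D=32, E=28, F=61
Pot levels (distinct totals of non-folded players): 28, 32, 53, 61
Layer 1-28: 28 each from A, B, C, D, E, F = 28*6 = 168 chips; eligible A, B, C, D, E, F
Layer 29-32: 4 each from A, B, C, D, F = 4*5 = 20 chips; eligible A, B, C, D, F
Layer 33-53: 21 each from A, B, C, F = 21*4 = 84 chips; eligible A, B, C, F
Layer 54-61: 8 each from B, C, F = 8*3 = 24 chips; eligible B, C, F

Pot 1: 168 chips, eligible: A, B, C, D, E, F
Pot 2: 20 chips, eligible: A, B, C, D, F
Pot 3: 84 chips, eligible: A, B, C, F
Pot 4: 24 chips, eligible: B, C, F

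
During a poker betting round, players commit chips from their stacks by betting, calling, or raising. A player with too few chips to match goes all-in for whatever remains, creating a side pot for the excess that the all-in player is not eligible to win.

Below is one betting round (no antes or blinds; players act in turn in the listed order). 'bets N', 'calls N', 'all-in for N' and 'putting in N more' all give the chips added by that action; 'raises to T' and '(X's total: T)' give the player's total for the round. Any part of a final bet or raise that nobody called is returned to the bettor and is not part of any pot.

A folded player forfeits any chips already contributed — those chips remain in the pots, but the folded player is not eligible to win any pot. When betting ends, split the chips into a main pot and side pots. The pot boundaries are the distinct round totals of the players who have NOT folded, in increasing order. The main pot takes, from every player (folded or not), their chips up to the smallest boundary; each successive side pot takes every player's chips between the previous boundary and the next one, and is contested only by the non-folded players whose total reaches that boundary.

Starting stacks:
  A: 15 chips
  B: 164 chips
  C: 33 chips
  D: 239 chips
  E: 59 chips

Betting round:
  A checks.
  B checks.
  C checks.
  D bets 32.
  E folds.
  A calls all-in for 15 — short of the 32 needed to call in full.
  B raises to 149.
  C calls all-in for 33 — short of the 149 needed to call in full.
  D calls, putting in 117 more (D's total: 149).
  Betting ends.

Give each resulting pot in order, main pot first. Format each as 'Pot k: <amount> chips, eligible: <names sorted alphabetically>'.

Contributions: A=15, B=149, C=33, D=149
Folded: E
Pot levels (distinct totals of non-folded players): 15, 33, 149
Layer 1-15: 15 each from A, B, C, D = 15*4 = 60 chips; eligible A, B, C, D
Layer 16-33: 18 each from B, C, D = 18*3 = 54 chips; eligible B, C, D
Layer 34-149: 116 each from B, D = 116*2 = 232 chips; eligible B, D

Pot 1: 60 chips, eligible: A, B, C, D
Pot 2: 54 chips, eligible: B, C, D
Pot 3: 232 chips, eligible: B, D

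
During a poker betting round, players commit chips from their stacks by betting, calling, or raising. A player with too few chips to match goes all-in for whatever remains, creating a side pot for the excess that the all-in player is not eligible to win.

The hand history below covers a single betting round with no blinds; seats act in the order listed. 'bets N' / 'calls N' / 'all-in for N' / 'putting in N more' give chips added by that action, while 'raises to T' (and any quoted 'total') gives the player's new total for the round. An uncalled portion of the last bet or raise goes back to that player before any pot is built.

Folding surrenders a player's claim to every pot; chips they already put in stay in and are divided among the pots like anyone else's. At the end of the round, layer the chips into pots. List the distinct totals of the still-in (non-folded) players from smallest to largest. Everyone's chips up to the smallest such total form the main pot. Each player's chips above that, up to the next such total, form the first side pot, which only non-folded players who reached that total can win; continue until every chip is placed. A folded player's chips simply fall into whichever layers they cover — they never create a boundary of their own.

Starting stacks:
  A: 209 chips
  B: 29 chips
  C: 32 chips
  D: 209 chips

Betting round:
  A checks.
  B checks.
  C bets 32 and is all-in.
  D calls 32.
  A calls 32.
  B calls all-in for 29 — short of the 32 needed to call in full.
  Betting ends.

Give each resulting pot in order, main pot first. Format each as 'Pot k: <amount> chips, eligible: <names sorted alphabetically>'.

Contributions: A=32, B=29, C=32, D=32
Pot levels (distinct totals of non-folded players): 29, 32
Layer 1-29: 29 each from A, B, C, D = 29*4 = 116 chips; eligible A, B, C, D
Layer 30-32: 3 each from A, C, D = 3*3 = 9 chips; eligible A, C, D

Pot 1: 116 chips, eligible: A, B, C, D
Pot 2: 9 chips, eligible: A, C, D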